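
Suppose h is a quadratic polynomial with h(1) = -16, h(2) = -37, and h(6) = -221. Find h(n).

h(n) = -5n^2 - 6n - 5

Using the Lagrange interpolation formula with nodes 1, 2, 6:
  L_0(n) = (n - 2)(n - 6) / 5
  L_1(n) = (n - 1)(n - 6) / -4
  L_2(n) = (n - 1)(n - 2) / 20
Then h(n) = -16·L_0(n) - 37·L_1(n) - 221·L_2(n).
Expanding and collecting terms gives h(n) = -5n² - 6n - 5.
Check: h(2) = -37. ✓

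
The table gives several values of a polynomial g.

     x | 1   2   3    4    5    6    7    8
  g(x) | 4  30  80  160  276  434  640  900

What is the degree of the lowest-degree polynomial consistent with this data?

3

Forward differences of the values at x = 1, 2, 3, 4, 5, 6, 7, 8:
  g  : 4  30  80  160  276  434  640  900
  Δ  : 26  50  80  116  158  206  260
  Δ^2: 24  30  36  42  48  54
  Δ^3: 6  6  6  6  6
  Δ^4: 0  0  0  0
  Δ^5: 0  0  0
  Δ^6: 0  0
  Δ^7: 0
The third differences are constant (6) and nonzero, while all higher differences vanish, so the minimal degree is 3.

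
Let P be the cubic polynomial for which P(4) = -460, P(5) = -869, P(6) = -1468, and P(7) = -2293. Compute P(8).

-3380

Write P(x) = ax^3 + bx^2 + cx + d. Substituting each data point gives a linear system:
  64a + 16b + 4c + d = -460
  125a + 25b + 5c + d = -869
  216a + 36b + 6c + d = -1468
  343a + 49b + 7c + d = -2293
Solving the system yields a = -6, b = -5, c = 2, d = -4.
So P(x) = -6x^3 - 5x^2 + 2x - 4.
Then P(8) = -3380.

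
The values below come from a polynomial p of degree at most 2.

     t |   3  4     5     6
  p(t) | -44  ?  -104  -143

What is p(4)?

The 3 known points determine the degree-2 polynomial uniquely.
Write p(t) = at^2 + bt + c. Substituting each data point gives a linear system:
  9a + 3b + c = -44
  25a + 5b + c = -104
  36a + 6b + c = -143
Solving the system yields a = -3, b = -6, c = 1.
So p(t) = -3t^2 - 6t + 1.
Then p(4) = -71.

-71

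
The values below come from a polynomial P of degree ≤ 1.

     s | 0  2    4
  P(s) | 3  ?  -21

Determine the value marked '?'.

The 2 known points determine the degree-1 polynomial uniquely.
Write P(s) = as + b. Substituting each data point gives a linear system:
  b = 3
  4a + b = -21
Solving the system yields a = -6, b = 3.
So P(s) = -6s + 3.
Then P(2) = -9.

-9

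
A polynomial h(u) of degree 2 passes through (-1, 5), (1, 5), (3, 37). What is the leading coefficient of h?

4

Write h(u) = au^2 + bu + c. Substituting each data point gives a linear system:
  a - b + c = 5
  a + b + c = 5
  9a + 3b + c = 37
Solving the system yields a = 4, b = 0, c = 1.
So h(u) = 4u^2 + 1.
The leading coefficient is 4.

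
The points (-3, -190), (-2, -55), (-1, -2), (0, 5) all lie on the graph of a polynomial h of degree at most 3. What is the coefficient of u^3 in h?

Write h(u) = au^3 + bu^2 + cu + d. Substituting each data point gives a linear system:
  -27a + 9b - 3c + d = -190
  -8a + 4b - 2c + d = -55
  -a + b - c + d = -2
  d = 5
Solving the system yields a = 6, b = -5, c = -4, d = 5.
So h(u) = 6u^3 - 5u^2 - 4u + 5.
The leading coefficient is 6.

6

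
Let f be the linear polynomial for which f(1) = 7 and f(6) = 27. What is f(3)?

Using the Lagrange interpolation formula with nodes 1, 6:
  L_0(t) = (t - 6) / -5
  L_1(t) = (t - 1) / 5
Then f(t) = 7·L_0(t) + 27·L_1(t).
Expanding and collecting terms gives f(t) = 4t + 3.
Evaluating at t = 3: f(3) = 15.

15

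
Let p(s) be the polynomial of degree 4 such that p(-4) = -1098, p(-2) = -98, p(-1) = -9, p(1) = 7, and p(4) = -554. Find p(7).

-5993

Using the Lagrange interpolation formula with nodes -4, -2, -1, 1, 4:
  L_0(s) = (s + 2)(s + 1)(s - 1)(s - 4) / 240
  L_1(s) = (s + 4)(s + 1)(s - 1)(s - 4) / -36
  L_2(s) = (s + 4)(s + 2)(s - 1)(s - 4) / 30
  L_3(s) = (s + 4)(s + 2)(s + 1)(s - 4) / -90
  L_4(s) = (s + 4)(s + 2)(s + 1)(s - 1) / 720
Then p(s) = -1098·L_0(s) - 98·L_1(s) - 9·L_2(s) + 7·L_3(s) - 554·L_4(s).
Expanding and collecting terms gives p(s) = -3s^4 + 4s^3 - 4s^2 + 4s + 6.
Evaluating at s = 7: p(7) = -5993.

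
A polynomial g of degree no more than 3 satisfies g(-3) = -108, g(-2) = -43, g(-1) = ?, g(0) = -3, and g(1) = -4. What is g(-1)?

-12

On equispaced nodes a degree-3 polynomial has vanishing fourth forward difference, so
  g(-3) - 4·g(-2) + 6·g(-1) - 4·g(0) + g(1) = 0.
Substituting the known values and solving for g(-1):
  6·g(-1) = -72
  g(-1) = -12.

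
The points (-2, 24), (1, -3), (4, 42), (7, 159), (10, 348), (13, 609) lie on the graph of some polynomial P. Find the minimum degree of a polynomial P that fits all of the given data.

Forward differences of the values at t = -2, 1, 4, 7, 10, 13:
  P  : 24  -3  42  159  348  609
  Δ  : -27  45  117  189  261
  Δ^2: 72  72  72  72
  Δ^3: 0  0  0
  Δ^4: 0  0
  Δ^5: 0
The second differences are constant (72) and nonzero, while all higher differences vanish, so the minimal degree is 2.

2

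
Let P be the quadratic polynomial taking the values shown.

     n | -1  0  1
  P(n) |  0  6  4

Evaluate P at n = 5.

Write P(n) = an^2 + bn + c. Substituting each data point gives a linear system:
  a - b + c = 0
  c = 6
  a + b + c = 4
Solving the system yields a = -4, b = 2, c = 6.
So P(n) = -4n^2 + 2n + 6.
Then P(5) = -84.

-84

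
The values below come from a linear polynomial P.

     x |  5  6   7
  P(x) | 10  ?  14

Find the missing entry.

The 2 known points determine the degree-1 polynomial uniquely.
Write P(x) = ax + b. Substituting each data point gives a linear system:
  5a + b = 10
  7a + b = 14
Solving the system yields a = 2, b = 0.
So P(x) = 2x.
Then P(6) = 12.

12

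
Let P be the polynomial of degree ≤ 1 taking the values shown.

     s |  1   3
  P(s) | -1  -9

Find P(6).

-21

Write P(s) = as + b. Substituting each data point gives a linear system:
  a + b = -1
  3a + b = -9
Solving the system yields a = -4, b = 3.
So P(s) = -4s + 3.
Then P(6) = -21.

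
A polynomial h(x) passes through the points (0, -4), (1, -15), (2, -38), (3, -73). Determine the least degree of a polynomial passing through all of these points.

2

Forward differences of the values at x = 0, 1, 2, 3:
  h  : -4  -15  -38  -73
  Δ  : -11  -23  -35
  Δ^2: -12  -12
  Δ^3: 0
The second differences are constant (-12) and nonzero, while all higher differences vanish, so the minimal degree is 2.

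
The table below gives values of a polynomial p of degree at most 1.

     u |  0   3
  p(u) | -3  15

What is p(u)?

Write p(u) = au + b. Substituting each data point gives a linear system:
  b = -3
  3a + b = 15
Solving the system yields a = 6, b = -3.
So p(u) = 6u - 3.
Check: p(0) = -3. ✓

p(u) = 6u - 3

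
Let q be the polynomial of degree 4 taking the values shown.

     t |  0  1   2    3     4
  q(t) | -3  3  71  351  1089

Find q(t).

Write q(t) = at^4 + bt^3 + ct^2 + dt + e. Substituting each data point gives a linear system:
  e = -3
  a + b + c + d + e = 3
  16a + 8b + 4c + 2d + e = 71
  81a + 27b + 9c + 3d + e = 351
  256a + 64b + 16c + 4d + e = 1089
Solving the system yields a = 4, b = 1, c = 0, d = 1, e = -3.
So q(t) = 4t^4 + t^3 + t - 3.
Check: q(2) = 71. ✓

q(t) = 4t^4 + t^3 + t - 3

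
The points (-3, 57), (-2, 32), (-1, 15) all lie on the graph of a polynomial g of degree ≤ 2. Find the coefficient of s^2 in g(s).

4

Write g(s) = as^2 + bs + c. Substituting each data point gives a linear system:
  9a - 3b + c = 57
  4a - 2b + c = 32
  a - b + c = 15
Solving the system yields a = 4, b = -5, c = 6.
So g(s) = 4s² - 5s + 6.
The leading coefficient is 4.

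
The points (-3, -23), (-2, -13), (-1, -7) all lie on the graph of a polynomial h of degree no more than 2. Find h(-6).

-77

Using the Lagrange interpolation formula with nodes -3, -2, -1:
  L_0(x) = (x + 2)(x + 1) / 2
  L_1(x) = (x + 3)(x + 1) / -1
  L_2(x) = (x + 3)(x + 2) / 2
Then h(x) = -23·L_0(x) - 13·L_1(x) - 7·L_2(x).
Expanding and collecting terms gives h(x) = -2x^2 - 5.
Evaluating at x = -6: h(-6) = -77.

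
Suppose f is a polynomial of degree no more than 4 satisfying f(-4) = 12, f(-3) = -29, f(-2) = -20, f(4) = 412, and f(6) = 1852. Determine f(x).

Using the Lagrange interpolation formula with nodes -4, -3, -2, 4, 6:
  L_0(x) = (x + 3)(x + 2)(x - 4)(x - 6) / 160
  L_1(x) = (x + 4)(x + 2)(x - 4)(x - 6) / -63
  L_2(x) = (x + 4)(x + 3)(x - 4)(x - 6) / 96
  L_3(x) = (x + 4)(x + 3)(x + 2)(x - 6) / -672
  L_4(x) = (x + 4)(x + 3)(x + 2)(x - 4) / 1440
Then f(x) = 12·L_0(x) - 29·L_1(x) - 20·L_2(x) + 412·L_3(x) + 1852·L_4(x).
Expanding and collecting terms gives f(x) = x⁴ + 3x³ - 3x² + 2x + 4.
Check: f(-4) = 12. ✓

f(x) = x^4 + 3x^3 - 3x^2 + 2x + 4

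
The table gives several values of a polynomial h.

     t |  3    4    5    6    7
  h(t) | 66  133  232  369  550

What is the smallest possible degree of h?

Forward differences of the values at t = 3, 4, 5, 6, 7:
  h  : 66  133  232  369  550
  Δ  : 67  99  137  181
  Δ^2: 32  38  44
  Δ^3: 6  6
  Δ^4: 0
The third differences are constant (6) and nonzero, while all higher differences vanish, so the minimal degree is 3.

3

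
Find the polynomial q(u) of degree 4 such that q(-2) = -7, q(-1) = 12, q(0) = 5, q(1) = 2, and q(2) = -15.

Write q(u) = au^4 + bu^3 + cu^2 + du + e. Substituting each data point gives a linear system:
  16a - 8b + 4c - 2d + e = -7
  a - b + c - d + e = 12
  e = 5
  a + b + c + d + e = 2
  16a + 8b + 4c + 2d + e = -15
Solving the system yields a = -2, b = 1, c = 4, d = -6, e = 5.
So q(u) = -2u^4 + u^3 + 4u^2 - 6u + 5.
Check: q(0) = 5. ✓

q(u) = -2u^4 + u^3 + 4u^2 - 6u + 5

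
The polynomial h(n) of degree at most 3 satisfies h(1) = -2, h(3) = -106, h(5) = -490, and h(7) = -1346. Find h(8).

Using the Lagrange interpolation formula with nodes 1, 3, 5, 7:
  L_0(n) = (n - 3)(n - 5)(n - 7) / -48
  L_1(n) = (n - 1)(n - 5)(n - 7) / 16
  L_2(n) = (n - 1)(n - 3)(n - 7) / -16
  L_3(n) = (n - 1)(n - 3)(n - 5) / 48
Then h(n) = -2·L_0(n) - 106·L_1(n) - 490·L_2(n) - 1346·L_3(n).
Expanding and collecting terms gives h(n) = -4n^3 + n^2 - 4n + 5.
Evaluating at n = 8: h(8) = -2011.

-2011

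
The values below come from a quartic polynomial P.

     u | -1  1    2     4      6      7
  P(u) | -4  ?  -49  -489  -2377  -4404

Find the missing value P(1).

The 5 known points determine the degree-4 polynomial uniquely.
Write P(u) = au^4 + bu^3 + cu^2 + du + e. Substituting each data point gives a linear system:
  a - b + c - d + e = -4
  16a + 8b + 4c + 2d + e = -49
  256a + 64b + 16c + 4d + e = -489
  1296a + 216b + 36c + 6d + e = -2377
  2401a + 343b + 49c + 7d + e = -4404
Solving the system yields a = -2, b = 2, c = -5, d = -6, e = -1.
So P(u) = -2u⁴ + 2u³ - 5u² - 6u - 1.
Then P(1) = -12.

-12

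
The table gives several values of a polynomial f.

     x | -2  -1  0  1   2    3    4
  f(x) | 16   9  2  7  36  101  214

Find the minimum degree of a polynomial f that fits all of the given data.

3

Forward differences of the values at x = -2, -1, 0, 1, 2, 3, 4:
  f  : 16  9  2  7  36  101  214
  Δ  : -7  -7  5  29  65  113
  Δ^2: 0  12  24  36  48
  Δ^3: 12  12  12  12
  Δ^4: 0  0  0
  Δ^5: 0  0
  Δ^6: 0
The third differences are constant (12) and nonzero, while all higher differences vanish, so the minimal degree is 3.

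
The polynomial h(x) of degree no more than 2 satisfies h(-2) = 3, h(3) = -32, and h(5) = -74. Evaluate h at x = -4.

-11

Using the Lagrange interpolation formula with nodes -2, 3, 5:
  L_0(x) = (x - 3)(x - 5) / 35
  L_1(x) = (x + 2)(x - 5) / -10
  L_2(x) = (x + 2)(x - 3) / 14
Then h(x) = 3·L_0(x) - 32·L_1(x) - 74·L_2(x).
Expanding and collecting terms gives h(x) = -2x² - 5x + 1.
Evaluating at x = -4: h(-4) = -11.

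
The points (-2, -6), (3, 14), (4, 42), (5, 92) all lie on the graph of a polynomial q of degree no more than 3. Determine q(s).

q(s) = s^3 - s^2 - 2s + 2

Write q(s) = as^3 + bs^2 + cs + d. Substituting each data point gives a linear system:
  -8a + 4b - 2c + d = -6
  27a + 9b + 3c + d = 14
  64a + 16b + 4c + d = 42
  125a + 25b + 5c + d = 92
Solving the system yields a = 1, b = -1, c = -2, d = 2.
So q(s) = s³ - s² - 2s + 2.
Check: q(3) = 14. ✓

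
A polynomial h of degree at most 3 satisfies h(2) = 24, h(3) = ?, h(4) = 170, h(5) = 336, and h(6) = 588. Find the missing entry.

72

On equispaced nodes a degree-3 polynomial has vanishing fourth forward difference, so
  h(2) - 4·h(3) + 6·h(4) - 4·h(5) + h(6) = 0.
Substituting the known values and solving for h(3):
  -4·h(3) = -288
  h(3) = 72.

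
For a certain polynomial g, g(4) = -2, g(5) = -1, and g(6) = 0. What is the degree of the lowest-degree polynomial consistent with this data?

Forward differences of the values at n = 4, 5, 6:
  g  : -2  -1  0
  Δ  : 1  1
  Δ^2: 0
The first differences are constant (1) and nonzero, while all higher differences vanish, so the minimal degree is 1.

1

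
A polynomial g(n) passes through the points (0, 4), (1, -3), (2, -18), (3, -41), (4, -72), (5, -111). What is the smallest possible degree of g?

2

Forward differences of the values at n = 0, 1, 2, 3, 4, 5:
  g  : 4  -3  -18  -41  -72  -111
  Δ  : -7  -15  -23  -31  -39
  Δ^2: -8  -8  -8  -8
  Δ^3: 0  0  0
  Δ^4: 0  0
  Δ^5: 0
The second differences are constant (-8) and nonzero, while all higher differences vanish, so the minimal degree is 2.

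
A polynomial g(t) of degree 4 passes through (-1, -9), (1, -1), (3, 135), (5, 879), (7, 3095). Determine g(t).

g(t) = t^4 + 2t^3 + 2t - 6

Write g(t) = at^4 + bt^3 + ct^2 + dt + e. Substituting each data point gives a linear system:
  a - b + c - d + e = -9
  a + b + c + d + e = -1
  81a + 27b + 9c + 3d + e = 135
  625a + 125b + 25c + 5d + e = 879
  2401a + 343b + 49c + 7d + e = 3095
Solving the system yields a = 1, b = 2, c = 0, d = 2, e = -6.
So g(t) = t^4 + 2t^3 + 2t - 6.
Check: g(5) = 879. ✓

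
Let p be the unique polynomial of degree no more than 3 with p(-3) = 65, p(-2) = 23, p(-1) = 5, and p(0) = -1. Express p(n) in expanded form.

Write p(n) = an^3 + bn^2 + cn + d. Substituting each data point gives a linear system:
  -27a + 9b - 3c + d = 65
  -8a + 4b - 2c + d = 23
  -a + b - c + d = 5
  d = -1
Solving the system yields a = -2, b = 0, c = -4, d = -1.
So p(n) = -2n^3 - 4n - 1.
Check: p(-3) = 65. ✓

p(n) = -2n^3 - 4n - 1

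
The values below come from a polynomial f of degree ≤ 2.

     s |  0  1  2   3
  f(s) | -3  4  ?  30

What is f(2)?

On equispaced nodes a degree-2 polynomial has vanishing third forward difference, so
  - f(0) + 3·f(1) - 3·f(2) + f(3) = 0.
Substituting the known values and solving for f(2):
  -3·f(2) = -45
  f(2) = 15.

15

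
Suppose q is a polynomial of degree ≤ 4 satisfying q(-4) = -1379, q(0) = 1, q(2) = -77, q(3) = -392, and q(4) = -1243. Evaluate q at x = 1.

-4

Using the Lagrange interpolation formula with nodes -4, 0, 2, 3, 4:
  L_0(x) = x(x - 2)(x - 3)(x - 4) / 1344
  L_1(x) = (x + 4)(x - 2)(x - 3)(x - 4) / -96
  L_2(x) = (x + 4)x(x - 3)(x - 4) / 24
  L_3(x) = (x + 4)x(x - 2)(x - 4) / -21
  L_4(x) = (x + 4)x(x - 2)(x - 3) / 64
Then q(x) = -1379·L_0(x) + 1·L_1(x) - 77·L_2(x) - 392·L_3(x) - 1243·L_4(x).
Expanding and collecting terms gives q(x) = -5x^4 + x^3 - 2x^2 + x + 1.
Evaluating at x = 1: q(1) = -4.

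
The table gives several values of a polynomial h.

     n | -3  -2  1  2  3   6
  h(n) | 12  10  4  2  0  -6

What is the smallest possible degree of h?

Divided differences on the nodes -3, -2, 1, 2, 3, 6:
  order 0: 12  10  4  2  0  -6
  order 1: -2  -2  -2  -2  -2
  order 2: 0  0  0  0
  order 3: 0  0  0
  order 4: 0  0
  order 5: 0
The order-1 divided differences are all -2 (nonzero) and every higher order vanishes, so the data lies on a polynomial of degree exactly 1.

1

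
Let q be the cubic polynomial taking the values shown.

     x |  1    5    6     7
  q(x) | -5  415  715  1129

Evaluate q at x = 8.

1675

Write q(x) = ax^3 + bx^2 + cx + d. Substituting each data point gives a linear system:
  a + b + c + d = -5
  125a + 25b + 5c + d = 415
  216a + 36b + 6c + d = 715
  343a + 49b + 7c + d = 1129
Solving the system yields a = 3, b = 3, c = -6, d = -5.
So q(x) = 3x³ + 3x² - 6x - 5.
Then q(8) = 1675.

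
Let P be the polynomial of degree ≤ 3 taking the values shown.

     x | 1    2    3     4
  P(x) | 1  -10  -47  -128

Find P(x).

P(x) = -3x^3 + 5x^2 - 5x + 4

Using the Lagrange interpolation formula with nodes 1, 2, 3, 4:
  L_0(x) = (x - 2)(x - 3)(x - 4) / -6
  L_1(x) = (x - 1)(x - 3)(x - 4) / 2
  L_2(x) = (x - 1)(x - 2)(x - 4) / -2
  L_3(x) = (x - 1)(x - 2)(x - 3) / 6
Then P(x) = 1·L_0(x) - 10·L_1(x) - 47·L_2(x) - 128·L_3(x).
Expanding and collecting terms gives P(x) = -3x^3 + 5x^2 - 5x + 4.
Check: P(3) = -47. ✓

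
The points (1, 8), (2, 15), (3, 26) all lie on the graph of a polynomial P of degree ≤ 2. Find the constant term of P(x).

5

Write P(x) = ax^2 + bx + c. Substituting each data point gives a linear system:
  a + b + c = 8
  4a + 2b + c = 15
  9a + 3b + c = 26
Solving the system yields a = 2, b = 1, c = 5.
So P(x) = 2x² + x + 5.
The constant term is 5.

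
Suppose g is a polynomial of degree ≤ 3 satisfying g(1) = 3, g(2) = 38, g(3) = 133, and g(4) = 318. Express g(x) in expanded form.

g(x) = 5x^3 - 2

Write g(x) = ax^3 + bx^2 + cx + d. Substituting each data point gives a linear system:
  a + b + c + d = 3
  8a + 4b + 2c + d = 38
  27a + 9b + 3c + d = 133
  64a + 16b + 4c + d = 318
Solving the system yields a = 5, b = 0, c = 0, d = -2.
So g(x) = 5x^3 - 2.
Check: g(2) = 38. ✓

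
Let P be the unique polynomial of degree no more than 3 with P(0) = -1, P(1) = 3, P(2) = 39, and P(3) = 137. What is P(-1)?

-3

Write P(x) = ax^3 + bx^2 + cx + d. Substituting each data point gives a linear system:
  d = -1
  a + b + c + d = 3
  8a + 4b + 2c + d = 39
  27a + 9b + 3c + d = 137
Solving the system yields a = 5, b = 1, c = -2, d = -1.
So P(x) = 5x^3 + x^2 - 2x - 1.
Then P(-1) = -3.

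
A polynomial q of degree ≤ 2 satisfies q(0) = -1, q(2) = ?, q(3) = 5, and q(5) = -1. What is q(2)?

The 3 known points determine the degree-2 polynomial uniquely.
Write q(t) = at^2 + bt + c. Substituting each data point gives a linear system:
  c = -1
  9a + 3b + c = 5
  25a + 5b + c = -1
Solving the system yields a = -1, b = 5, c = -1.
So q(t) = -t^2 + 5t - 1.
Then q(2) = 5.

5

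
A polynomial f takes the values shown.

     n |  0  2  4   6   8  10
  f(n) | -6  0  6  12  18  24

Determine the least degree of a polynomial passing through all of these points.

1

Forward differences of the values at n = 0, 2, 4, 6, 8, 10:
  f  : -6  0  6  12  18  24
  Δ  : 6  6  6  6  6
  Δ^2: 0  0  0  0
  Δ^3: 0  0  0
  Δ^4: 0  0
  Δ^5: 0
The first differences are constant (6) and nonzero, while all higher differences vanish, so the minimal degree is 1.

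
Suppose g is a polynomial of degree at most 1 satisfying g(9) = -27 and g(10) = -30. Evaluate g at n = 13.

Write g(n) = an + b. Substituting each data point gives a linear system:
  9a + b = -27
  10a + b = -30
Solving the system yields a = -3, b = 0.
So g(n) = -3n.
Then g(13) = -39.

-39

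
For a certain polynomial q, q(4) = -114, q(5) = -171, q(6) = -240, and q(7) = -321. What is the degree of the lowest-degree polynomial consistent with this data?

2

Forward differences of the values at u = 4, 5, 6, 7:
  q  : -114  -171  -240  -321
  Δ  : -57  -69  -81
  Δ^2: -12  -12
  Δ^3: 0
The second differences are constant (-12) and nonzero, while all higher differences vanish, so the minimal degree is 2.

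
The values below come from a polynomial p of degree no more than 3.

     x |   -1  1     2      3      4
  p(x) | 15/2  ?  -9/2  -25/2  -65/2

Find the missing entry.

-5/2

The 4 known points determine the degree-3 polynomial uniquely.
Write p(x) = ax^3 + bx^2 + cx + d. Substituting each data point gives a linear system:
  -a + b - c + d = 15/2
  8a + 4b + 2c + d = -9/2
  27a + 9b + 3c + d = -25/2
  64a + 16b + 4c + d = -65/2
Solving the system yields a = -1, b = 3, c = -4, d = -1/2.
So p(x) = -x^3 + 3x^2 - 4x - 1/2.
Then p(1) = -5/2.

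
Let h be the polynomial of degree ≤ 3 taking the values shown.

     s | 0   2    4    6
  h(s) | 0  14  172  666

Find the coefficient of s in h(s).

Write h(s) = as^3 + bs^2 + cs + d. Substituting each data point gives a linear system:
  d = 0
  8a + 4b + 2c + d = 14
  64a + 16b + 4c + d = 172
  216a + 36b + 6c + d = 666
Solving the system yields a = 4, b = -6, c = 3, d = 0.
So h(s) = 4s³ - 6s² + 3s.
The coefficient of s is 3.

3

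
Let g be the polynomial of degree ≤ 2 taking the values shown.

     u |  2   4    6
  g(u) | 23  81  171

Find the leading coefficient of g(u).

4

Write g(u) = au^2 + bu + c. Substituting each data point gives a linear system:
  4a + 2b + c = 23
  16a + 4b + c = 81
  36a + 6b + c = 171
Solving the system yields a = 4, b = 5, c = -3.
So g(u) = 4u² + 5u - 3.
The leading coefficient is 4.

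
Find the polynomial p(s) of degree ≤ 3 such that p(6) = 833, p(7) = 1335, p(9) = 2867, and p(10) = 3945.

p(s) = 4s^3 - 6s + 5

Write p(s) = as^3 + bs^2 + cs + d. Substituting each data point gives a linear system:
  216a + 36b + 6c + d = 833
  343a + 49b + 7c + d = 1335
  729a + 81b + 9c + d = 2867
  1000a + 100b + 10c + d = 3945
Solving the system yields a = 4, b = 0, c = -6, d = 5.
So p(s) = 4s^3 - 6s + 5.
Check: p(10) = 3945. ✓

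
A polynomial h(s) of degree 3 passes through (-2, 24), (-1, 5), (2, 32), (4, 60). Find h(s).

Write h(s) = as^3 + bs^2 + cs + d. Substituting each data point gives a linear system:
  -8a + 4b - 2c + d = 24
  -a + b - c + d = 5
  8a + 4b + 2c + d = 32
  64a + 16b + 4c + d = 60
Solving the system yields a = -1, b = 6, c = 6, d = 4.
So h(s) = -s^3 + 6s^2 + 6s + 4.
Check: h(2) = 32. ✓

h(s) = -s^3 + 6s^2 + 6s + 4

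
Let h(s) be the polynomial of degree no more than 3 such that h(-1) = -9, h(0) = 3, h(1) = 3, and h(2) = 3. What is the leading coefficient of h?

Write h(s) = as^3 + bs^2 + cs + d. Substituting each data point gives a linear system:
  -a + b - c + d = -9
  d = 3
  a + b + c + d = 3
  8a + 4b + 2c + d = 3
Solving the system yields a = 2, b = -6, c = 4, d = 3.
So h(s) = 2s³ - 6s² + 4s + 3.
The leading coefficient is 2.

2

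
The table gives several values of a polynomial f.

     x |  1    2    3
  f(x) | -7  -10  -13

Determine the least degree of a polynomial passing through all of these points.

1

Forward differences of the values at x = 1, 2, 3:
  f  : -7  -10  -13
  Δ  : -3  -3
  Δ^2: 0
The first differences are constant (-3) and nonzero, while all higher differences vanish, so the minimal degree is 1.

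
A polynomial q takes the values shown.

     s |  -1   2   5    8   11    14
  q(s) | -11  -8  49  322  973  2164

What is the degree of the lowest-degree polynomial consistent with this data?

3

Forward differences of the values at s = -1, 2, 5, 8, 11, 14:
  q  : -11  -8  49  322  973  2164
  Δ  : 3  57  273  651  1191
  Δ^2: 54  216  378  540
  Δ^3: 162  162  162
  Δ^4: 0  0
  Δ^5: 0
The third differences are constant (162) and nonzero, while all higher differences vanish, so the minimal degree is 3.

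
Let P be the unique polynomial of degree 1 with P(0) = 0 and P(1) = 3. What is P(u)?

P(u) = 3u

Write P(u) = au + b. Substituting each data point gives a linear system:
  b = 0
  a + b = 3
Solving the system yields a = 3, b = 0.
So P(u) = 3u.
Check: P(1) = 3. ✓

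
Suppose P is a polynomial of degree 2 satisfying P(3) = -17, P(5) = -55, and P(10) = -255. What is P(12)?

-377

Using the Lagrange interpolation formula with nodes 3, 5, 10:
  L_0(u) = (u - 5)(u - 10) / 14
  L_1(u) = (u - 3)(u - 10) / -10
  L_2(u) = (u - 3)(u - 5) / 35
Then P(u) = -17·L_0(u) - 55·L_1(u) - 255·L_2(u).
Expanding and collecting terms gives P(u) = -3u^2 + 5u - 5.
Evaluating at u = 12: P(12) = -377.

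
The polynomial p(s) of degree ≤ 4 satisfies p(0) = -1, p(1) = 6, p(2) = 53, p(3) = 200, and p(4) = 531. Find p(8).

Write p(s) = as^4 + bs^3 + cs^2 + ds + e. Substituting each data point gives a linear system:
  e = -1
  a + b + c + d + e = 6
  16a + 8b + 4c + 2d + e = 53
  81a + 27b + 9c + 3d + e = 200
  256a + 64b + 16c + 4d + e = 531
Solving the system yields a = 1, b = 4, c = 1, d = 1, e = -1.
So p(s) = s⁴ + 4s³ + s² + s - 1.
Then p(8) = 6215.

6215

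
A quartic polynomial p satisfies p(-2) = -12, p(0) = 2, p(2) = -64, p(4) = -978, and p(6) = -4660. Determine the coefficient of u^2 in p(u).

2

Write p(u) = au^4 + bu^3 + cu^2 + du + e. Substituting each data point gives a linear system:
  16a - 8b + 4c - 2d + e = -12
  e = 2
  16a + 8b + 4c + 2d + e = -64
  256a + 64b + 16c + 4d + e = -978
  1296a + 216b + 36c + 6d + e = -4660
Solving the system yields a = -3, b = -4, c = 2, d = 3, e = 2.
So p(u) = -3u⁴ - 4u³ + 2u² + 3u + 2.
The coefficient of u^2 is 2.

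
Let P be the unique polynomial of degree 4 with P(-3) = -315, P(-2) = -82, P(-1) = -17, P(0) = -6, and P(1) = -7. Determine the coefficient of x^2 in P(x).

Write P(x) = ax^4 + bx^3 + cx^2 + dx + e. Substituting each data point gives a linear system:
  81a - 27b + 9c - 3d + e = -315
  16a - 8b + 4c - 2d + e = -82
  a - b + c - d + e = -17
  e = -6
  a + b + c + d + e = -7
Solving the system yields a = -3, b = 1, c = -3, d = 4, e = -6.
So P(x) = -3x⁴ + x³ - 3x² + 4x - 6.
The coefficient of x^2 is -3.

-3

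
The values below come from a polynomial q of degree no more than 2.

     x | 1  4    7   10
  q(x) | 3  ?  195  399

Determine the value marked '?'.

63

On equispaced nodes a degree-2 polynomial has vanishing third forward difference, so
  - q(1) + 3·q(4) - 3·q(7) + q(10) = 0.
Substituting the known values and solving for q(4):
  3·q(4) = 189
  q(4) = 63.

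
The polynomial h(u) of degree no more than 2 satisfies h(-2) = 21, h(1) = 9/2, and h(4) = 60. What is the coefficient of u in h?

Write h(u) = au^2 + bu + c. Substituting each data point gives a linear system:
  4a - 2b + c = 21
  a + b + c = 9/2
  16a + 4b + c = 60
Solving the system yields a = 4, b = -3/2, c = 2.
So h(u) = 4u^2 - (3/2)u + 2.
The coefficient of u is -3/2.

-3/2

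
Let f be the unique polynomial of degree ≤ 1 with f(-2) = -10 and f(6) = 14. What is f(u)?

f(u) = 3u - 4

Write f(u) = au + b. Substituting each data point gives a linear system:
  -2a + b = -10
  6a + b = 14
Solving the system yields a = 3, b = -4.
So f(u) = 3u - 4.
Check: f(6) = 14. ✓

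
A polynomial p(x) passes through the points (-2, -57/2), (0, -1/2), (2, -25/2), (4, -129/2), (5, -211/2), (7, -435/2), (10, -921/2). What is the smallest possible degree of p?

2

Divided differences on the nodes -2, 0, 2, 4, 5, 7, 10:
  order 0: -57/2  -1/2  -25/2  -129/2  -211/2  -435/2  -921/2
  order 1: 14  -6  -26  -41  -56  -81
  order 2: -5  -5  -5  -5  -5
  order 3: 0  0  0  0
  order 4: 0  0  0
  order 5: 0  0
  order 6: 0
The order-2 divided differences are all -5 (nonzero) and every higher order vanishes, so the data lies on a polynomial of degree exactly 2.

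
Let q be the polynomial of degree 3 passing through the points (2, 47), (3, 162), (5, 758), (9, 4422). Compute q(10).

Write q(s) = as^3 + bs^2 + cs + d. Substituting each data point gives a linear system:
  8a + 4b + 2c + d = 47
  27a + 9b + 3c + d = 162
  125a + 25b + 5c + d = 758
  729a + 81b + 9c + d = 4422
Solving the system yields a = 6, b = 1, c = -4, d = 3.
So q(s) = 6s^3 + s^2 - 4s + 3.
Then q(10) = 6063.

6063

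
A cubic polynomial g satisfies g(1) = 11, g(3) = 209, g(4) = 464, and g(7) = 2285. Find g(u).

g(u) = 6u^3 + 4u^2 + 5u - 4

Using the Lagrange interpolation formula with nodes 1, 3, 4, 7:
  L_0(u) = (u - 3)(u - 4)(u - 7) / -36
  L_1(u) = (u - 1)(u - 4)(u - 7) / 8
  L_2(u) = (u - 1)(u - 3)(u - 7) / -9
  L_3(u) = (u - 1)(u - 3)(u - 4) / 72
Then g(u) = 11·L_0(u) + 209·L_1(u) + 464·L_2(u) + 2285·L_3(u).
Expanding and collecting terms gives g(u) = 6u^3 + 4u^2 + 5u - 4.
Check: g(1) = 11. ✓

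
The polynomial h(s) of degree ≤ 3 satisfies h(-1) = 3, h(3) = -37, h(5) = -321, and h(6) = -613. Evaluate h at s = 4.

-137

Using the Lagrange interpolation formula with nodes -1, 3, 5, 6:
  L_0(s) = (s - 3)(s - 5)(s - 6) / -168
  L_1(s) = (s + 1)(s - 5)(s - 6) / 24
  L_2(s) = (s + 1)(s - 3)(s - 6) / -12
  L_3(s) = (s + 1)(s - 3)(s - 5) / 21
Then h(s) = 3·L_0(s) - 37·L_1(s) - 321·L_2(s) - 613·L_3(s).
Expanding and collecting terms gives h(s) = -4s^3 + 6s^2 + 6s - 1.
Evaluating at s = 4: h(4) = -137.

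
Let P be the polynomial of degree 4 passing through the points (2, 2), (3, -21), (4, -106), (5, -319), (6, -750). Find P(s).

Using the Lagrange interpolation formula with nodes 2, 3, 4, 5, 6:
  L_0(s) = (s - 3)(s - 4)(s - 5)(s - 6) / 24
  L_1(s) = (s - 2)(s - 4)(s - 5)(s - 6) / -6
  L_2(s) = (s - 2)(s - 3)(s - 5)(s - 6) / 4
  L_3(s) = (s - 2)(s - 3)(s - 4)(s - 6) / -6
  L_4(s) = (s - 2)(s - 3)(s - 4)(s - 5) / 24
Then P(s) = 2·L_0(s) - 21·L_1(s) - 106·L_2(s) - 319·L_3(s) - 750·L_4(s).
Expanding and collecting terms gives P(s) = -s⁴ + 3s³ - 3s² + 6.
Check: P(6) = -750. ✓

P(s) = -s^4 + 3s^3 - 3s^2 + 6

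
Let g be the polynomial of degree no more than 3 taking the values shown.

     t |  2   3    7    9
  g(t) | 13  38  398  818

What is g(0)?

Using the Lagrange interpolation formula with nodes 2, 3, 7, 9:
  L_0(t) = (t - 3)(t - 7)(t - 9) / -35
  L_1(t) = (t - 2)(t - 7)(t - 9) / 24
  L_2(t) = (t - 2)(t - 3)(t - 9) / -40
  L_3(t) = (t - 2)(t - 3)(t - 7) / 84
Then g(t) = 13·L_0(t) + 38·L_1(t) + 398·L_2(t) + 818·L_3(t).
Expanding and collecting terms gives g(t) = t^3 + t^2 + t - 1.
Evaluating at t = 0: g(0) = -1.

-1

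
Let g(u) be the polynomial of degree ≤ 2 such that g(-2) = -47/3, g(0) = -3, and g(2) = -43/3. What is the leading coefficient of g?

-3

Write g(u) = au^2 + bu + c. Substituting each data point gives a linear system:
  4a - 2b + c = -47/3
  c = -3
  4a + 2b + c = -43/3
Solving the system yields a = -3, b = 1/3, c = -3.
So g(u) = -3u² + (1/3)u - 3.
The leading coefficient is -3.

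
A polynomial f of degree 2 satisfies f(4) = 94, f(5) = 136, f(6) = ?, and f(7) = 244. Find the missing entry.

The 3 known points determine the degree-2 polynomial uniquely.
Write f(s) = as^2 + bs + c. Substituting each data point gives a linear system:
  16a + 4b + c = 94
  25a + 5b + c = 136
  49a + 7b + c = 244
Solving the system yields a = 4, b = 6, c = 6.
So f(s) = 4s² + 6s + 6.
Then f(6) = 186.

186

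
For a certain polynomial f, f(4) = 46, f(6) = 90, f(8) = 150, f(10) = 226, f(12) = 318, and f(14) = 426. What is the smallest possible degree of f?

Forward differences of the values at u = 4, 6, 8, 10, 12, 14:
  f  : 46  90  150  226  318  426
  Δ  : 44  60  76  92  108
  Δ^2: 16  16  16  16
  Δ^3: 0  0  0
  Δ^4: 0  0
  Δ^5: 0
The second differences are constant (16) and nonzero, while all higher differences vanish, so the minimal degree is 2.

2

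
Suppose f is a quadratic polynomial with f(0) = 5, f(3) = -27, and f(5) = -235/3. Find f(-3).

-17

Using the Lagrange interpolation formula with nodes 0, 3, 5:
  L_0(x) = (x - 3)(x - 5) / 15
  L_1(x) = x(x - 5) / -6
  L_2(x) = x(x - 3) / 10
Then f(x) = 5·L_0(x) - 27·L_1(x) - 235/3·L_2(x).
Expanding and collecting terms gives f(x) = -3x^2 - (5/3)x + 5.
Evaluating at x = -3: f(-3) = -17.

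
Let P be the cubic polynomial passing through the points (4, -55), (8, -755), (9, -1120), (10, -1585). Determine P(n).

P(n) = -2n^3 + 4n^2 + n + 5

Using the Lagrange interpolation formula with nodes 4, 8, 9, 10:
  L_0(n) = (n - 8)(n - 9)(n - 10) / -120
  L_1(n) = (n - 4)(n - 9)(n - 10) / 8
  L_2(n) = (n - 4)(n - 8)(n - 10) / -5
  L_3(n) = (n - 4)(n - 8)(n - 9) / 12
Then P(n) = -55·L_0(n) - 755·L_1(n) - 1120·L_2(n) - 1585·L_3(n).
Expanding and collecting terms gives P(n) = -2n³ + 4n² + n + 5.
Check: P(9) = -1120. ✓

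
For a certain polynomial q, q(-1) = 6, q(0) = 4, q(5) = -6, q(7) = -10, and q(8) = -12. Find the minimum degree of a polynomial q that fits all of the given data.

1

Divided differences on the nodes -1, 0, 5, 7, 8:
  order 0: 6  4  -6  -10  -12
  order 1: -2  -2  -2  -2
  order 2: 0  0  0
  order 3: 0  0
  order 4: 0
The order-1 divided differences are all -2 (nonzero) and every higher order vanishes, so the data lies on a polynomial of degree exactly 1.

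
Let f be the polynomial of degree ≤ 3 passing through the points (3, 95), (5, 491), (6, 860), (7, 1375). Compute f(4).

Write f(t) = at^3 + bt^2 + ct + d. Substituting each data point gives a linear system:
  27a + 9b + 3c + d = 95
  125a + 25b + 5c + d = 491
  216a + 36b + 6c + d = 860
  343a + 49b + 7c + d = 1375
Solving the system yields a = 4, b = 1, c = -6, d = -4.
So f(t) = 4t^3 + t^2 - 6t - 4.
Then f(4) = 244.

244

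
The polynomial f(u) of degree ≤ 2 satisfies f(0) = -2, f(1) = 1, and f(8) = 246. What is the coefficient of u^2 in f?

4

Write f(u) = au^2 + bu + c. Substituting each data point gives a linear system:
  c = -2
  a + b + c = 1
  64a + 8b + c = 246
Solving the system yields a = 4, b = -1, c = -2.
So f(u) = 4u^2 - u - 2.
The leading coefficient is 4.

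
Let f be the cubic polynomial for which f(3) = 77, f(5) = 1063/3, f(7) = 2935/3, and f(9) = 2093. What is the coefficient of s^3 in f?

Write f(s) = as^3 + bs^2 + cs + d. Substituting each data point gives a linear system:
  27a + 9b + 3c + d = 77
  125a + 25b + 5c + d = 1063/3
  343a + 49b + 7c + d = 2935/3
  729a + 81b + 9c + d = 2093
Solving the system yields a = 3, b = -5/3, c = 5, d = -4.
So f(s) = 3s³ - (5/3)s² + 5s - 4.
The leading coefficient is 3.

3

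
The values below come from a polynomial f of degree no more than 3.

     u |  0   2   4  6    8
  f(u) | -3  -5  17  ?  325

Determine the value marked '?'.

111

On equispaced nodes a degree-3 polynomial has vanishing fourth forward difference, so
  f(0) - 4·f(2) + 6·f(4) - 4·f(6) + f(8) = 0.
Substituting the known values and solving for f(6):
  -4·f(6) = -444
  f(6) = 111.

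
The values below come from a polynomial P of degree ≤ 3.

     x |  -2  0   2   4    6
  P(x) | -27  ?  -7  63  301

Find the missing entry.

-5

The 4 known points determine the degree-3 polynomial uniquely.
Write P(x) = ax^3 + bx^2 + cx + d. Substituting each data point gives a linear system:
  -8a + 4b - 2c + d = -27
  8a + 4b + 2c + d = -7
  64a + 16b + 4c + d = 63
  216a + 36b + 6c + d = 301
Solving the system yields a = 2, b = -3, c = -3, d = -5.
So P(x) = 2x^3 - 3x^2 - 3x - 5.
Then P(0) = -5.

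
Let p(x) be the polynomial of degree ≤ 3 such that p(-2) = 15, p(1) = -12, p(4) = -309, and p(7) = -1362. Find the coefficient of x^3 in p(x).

Write p(x) = ax^3 + bx^2 + cx + d. Substituting each data point gives a linear system:
  -8a + 4b - 2c + d = 15
  a + b + c + d = -12
  64a + 16b + 4c + d = -309
  343a + 49b + 7c + d = -1362
Solving the system yields a = -3, b = -6, c = -6, d = 3.
So p(x) = -3x³ - 6x² - 6x + 3.
The leading coefficient is -3.

-3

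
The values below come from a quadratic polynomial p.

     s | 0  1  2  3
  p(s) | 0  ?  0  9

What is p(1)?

-3

On equispaced nodes a degree-2 polynomial has vanishing third forward difference, so
  - p(0) + 3·p(1) - 3·p(2) + p(3) = 0.
Substituting the known values and solving for p(1):
  3·p(1) = -9
  p(1) = -3.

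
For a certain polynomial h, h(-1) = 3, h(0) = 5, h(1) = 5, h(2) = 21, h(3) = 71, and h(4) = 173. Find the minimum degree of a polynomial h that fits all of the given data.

Forward differences of the values at s = -1, 0, 1, 2, 3, 4:
  h  : 3  5  5  21  71  173
  Δ  : 2  0  16  50  102
  Δ^2: -2  16  34  52
  Δ^3: 18  18  18
  Δ^4: 0  0
  Δ^5: 0
The third differences are constant (18) and nonzero, while all higher differences vanish, so the minimal degree is 3.

3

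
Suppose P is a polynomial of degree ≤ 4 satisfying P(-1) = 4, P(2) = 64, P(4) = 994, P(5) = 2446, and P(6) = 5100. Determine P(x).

P(x) = 4x^4 - 3x^2 + 3x + 6

Write P(x) = ax^4 + bx^3 + cx^2 + dx + e. Substituting each data point gives a linear system:
  a - b + c - d + e = 4
  16a + 8b + 4c + 2d + e = 64
  256a + 64b + 16c + 4d + e = 994
  625a + 125b + 25c + 5d + e = 2446
  1296a + 216b + 36c + 6d + e = 5100
Solving the system yields a = 4, b = 0, c = -3, d = 3, e = 6.
So P(x) = 4x^4 - 3x^2 + 3x + 6.
Check: P(6) = 5100. ✓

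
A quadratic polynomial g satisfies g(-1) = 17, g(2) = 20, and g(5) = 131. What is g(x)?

g(x) = 6x^2 - 5x + 6

Write g(x) = ax^2 + bx + c. Substituting each data point gives a linear system:
  a - b + c = 17
  4a + 2b + c = 20
  25a + 5b + c = 131
Solving the system yields a = 6, b = -5, c = 6.
So g(x) = 6x² - 5x + 6.
Check: g(-1) = 17. ✓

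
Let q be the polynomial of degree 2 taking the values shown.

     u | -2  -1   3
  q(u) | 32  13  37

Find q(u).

q(u) = 5u^2 - 4u + 4

Write q(u) = au^2 + bu + c. Substituting each data point gives a linear system:
  4a - 2b + c = 32
  a - b + c = 13
  9a + 3b + c = 37
Solving the system yields a = 5, b = -4, c = 4.
So q(u) = 5u^2 - 4u + 4.
Check: q(3) = 37. ✓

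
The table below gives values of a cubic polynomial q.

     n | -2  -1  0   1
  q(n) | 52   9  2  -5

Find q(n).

Using the Lagrange interpolation formula with nodes -2, -1, 0, 1:
  L_0(n) = (n + 1)n(n - 1) / -6
  L_1(n) = (n + 2)n(n - 1) / 2
  L_2(n) = (n + 2)(n + 1)(n - 1) / -2
  L_3(n) = (n + 2)(n + 1)n / 6
Then q(n) = 52·L_0(n) + 9·L_1(n) + 2·L_2(n) - 5·L_3(n).
Expanding and collecting terms gives q(n) = -6n³ - n + 2.
Check: q(0) = 2. ✓

q(n) = -6n^3 - n + 2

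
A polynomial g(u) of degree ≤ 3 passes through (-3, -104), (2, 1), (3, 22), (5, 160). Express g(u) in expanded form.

g(u) = 2u^3 - 4u^2 + 3u - 5

Write g(u) = au^3 + bu^2 + cu + d. Substituting each data point gives a linear system:
  -27a + 9b - 3c + d = -104
  8a + 4b + 2c + d = 1
  27a + 9b + 3c + d = 22
  125a + 25b + 5c + d = 160
Solving the system yields a = 2, b = -4, c = 3, d = -5.
So g(u) = 2u^3 - 4u^2 + 3u - 5.
Check: g(2) = 1. ✓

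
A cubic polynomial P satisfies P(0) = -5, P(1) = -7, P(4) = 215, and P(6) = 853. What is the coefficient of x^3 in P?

5

Write P(x) = ax^3 + bx^2 + cx + d. Substituting each data point gives a linear system:
  d = -5
  a + b + c + d = -7
  64a + 16b + 4c + d = 215
  216a + 36b + 6c + d = 853
Solving the system yields a = 5, b = -6, c = -1, d = -5.
So P(x) = 5x³ - 6x² - x - 5.
The leading coefficient is 5.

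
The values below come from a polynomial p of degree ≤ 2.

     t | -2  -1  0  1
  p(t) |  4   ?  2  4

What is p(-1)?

On equispaced nodes a degree-2 polynomial has vanishing third forward difference, so
  - p(-2) + 3·p(-1) - 3·p(0) + p(1) = 0.
Substituting the known values and solving for p(-1):
  3·p(-1) = 6
  p(-1) = 2.

2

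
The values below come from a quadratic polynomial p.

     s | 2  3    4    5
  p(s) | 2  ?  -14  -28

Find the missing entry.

The 3 known points determine the degree-2 polynomial uniquely.
Write p(s) = as^2 + bs + c. Substituting each data point gives a linear system:
  4a + 2b + c = 2
  16a + 4b + c = -14
  25a + 5b + c = -28
Solving the system yields a = -2, b = 4, c = 2.
So p(s) = -2s² + 4s + 2.
Then p(3) = -4.

-4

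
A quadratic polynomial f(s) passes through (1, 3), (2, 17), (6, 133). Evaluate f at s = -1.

Using the Lagrange interpolation formula with nodes 1, 2, 6:
  L_0(s) = (s - 2)(s - 6) / 5
  L_1(s) = (s - 1)(s - 6) / -4
  L_2(s) = (s - 1)(s - 2) / 20
Then f(s) = 3·L_0(s) + 17·L_1(s) + 133·L_2(s).
Expanding and collecting terms gives f(s) = 3s^2 + 5s - 5.
Evaluating at s = -1: f(-1) = -7.

-7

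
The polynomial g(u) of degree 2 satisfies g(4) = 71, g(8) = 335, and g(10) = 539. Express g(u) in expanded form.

g(u) = 6u^2 - 6u - 1

Using the Lagrange interpolation formula with nodes 4, 8, 10:
  L_0(u) = (u - 8)(u - 10) / 24
  L_1(u) = (u - 4)(u - 10) / -8
  L_2(u) = (u - 4)(u - 8) / 12
Then g(u) = 71·L_0(u) + 335·L_1(u) + 539·L_2(u).
Expanding and collecting terms gives g(u) = 6u^2 - 6u - 1.
Check: g(4) = 71. ✓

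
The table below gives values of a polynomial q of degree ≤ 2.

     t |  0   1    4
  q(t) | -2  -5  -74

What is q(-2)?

-26

Using the Lagrange interpolation formula with nodes 0, 1, 4:
  L_0(t) = (t - 1)(t - 4) / 4
  L_1(t) = t(t - 4) / -3
  L_2(t) = t(t - 1) / 12
Then q(t) = -2·L_0(t) - 5·L_1(t) - 74·L_2(t).
Expanding and collecting terms gives q(t) = -5t² + 2t - 2.
Evaluating at t = -2: q(-2) = -26.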